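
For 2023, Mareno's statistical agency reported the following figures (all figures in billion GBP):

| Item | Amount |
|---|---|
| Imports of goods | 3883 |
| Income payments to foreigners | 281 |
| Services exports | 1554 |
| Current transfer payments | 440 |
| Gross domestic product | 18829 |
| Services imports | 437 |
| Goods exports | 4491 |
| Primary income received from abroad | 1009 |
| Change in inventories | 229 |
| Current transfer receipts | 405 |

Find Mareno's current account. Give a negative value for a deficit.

2418

Goods balance = 4491 - 3883 = 608
Services balance = 1554 - 437 = 1117
Trade balance (goods + services) = 608 + 1117 = 1725
Net primary income = 1009 - 281 = 728
Net secondary income = 405 - 440 = -35
Current account = 1725 + 728 + (-35) = 2418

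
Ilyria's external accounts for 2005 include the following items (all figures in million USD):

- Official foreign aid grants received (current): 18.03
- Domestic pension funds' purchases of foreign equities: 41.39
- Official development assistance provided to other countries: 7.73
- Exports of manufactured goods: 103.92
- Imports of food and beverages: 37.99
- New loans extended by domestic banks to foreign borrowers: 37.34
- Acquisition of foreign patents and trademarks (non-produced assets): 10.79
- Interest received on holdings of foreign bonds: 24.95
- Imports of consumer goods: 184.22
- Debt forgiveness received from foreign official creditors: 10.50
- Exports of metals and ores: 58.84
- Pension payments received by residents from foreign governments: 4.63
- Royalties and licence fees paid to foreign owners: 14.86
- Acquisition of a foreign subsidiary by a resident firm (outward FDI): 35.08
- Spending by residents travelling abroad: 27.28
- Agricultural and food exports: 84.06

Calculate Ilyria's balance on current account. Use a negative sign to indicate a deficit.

Goods: -184.22 + 58.84 + 84.06 + 103.92 - 37.99 = 24.61
Services: -27.28 - 14.86 = -42.14
Primary income: 24.95
Secondary income: 18.03 - 7.73 + 4.63 = 14.93
Current account = 24.61 + (-42.14) + 24.95 + 14.93 = 22.35
(Excluded from the current account — financial account: domestic pension funds' purchases of foreign equities 41.39, new loans extended by domestic banks to foreign borrowers 37.34, acquisition of a foreign subsidiary by a resident firm (outward FDI) 35.08; capital account: acquisition of foreign patents and trademarks (non-produced assets) 10.79, debt forgiveness received from foreign official creditors 10.50.)

22.35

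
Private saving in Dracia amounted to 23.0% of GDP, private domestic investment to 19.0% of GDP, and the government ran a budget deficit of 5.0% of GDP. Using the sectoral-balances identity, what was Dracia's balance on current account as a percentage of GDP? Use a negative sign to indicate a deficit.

-1.0

By the sectoral-balances identity, CA = (S_private - I) + (T - G).
Private balance = 23.0 - 19.0 = 4.0
Government balance (T - G) = -5.0
CA = 4.0 + (-5.0) = -1.0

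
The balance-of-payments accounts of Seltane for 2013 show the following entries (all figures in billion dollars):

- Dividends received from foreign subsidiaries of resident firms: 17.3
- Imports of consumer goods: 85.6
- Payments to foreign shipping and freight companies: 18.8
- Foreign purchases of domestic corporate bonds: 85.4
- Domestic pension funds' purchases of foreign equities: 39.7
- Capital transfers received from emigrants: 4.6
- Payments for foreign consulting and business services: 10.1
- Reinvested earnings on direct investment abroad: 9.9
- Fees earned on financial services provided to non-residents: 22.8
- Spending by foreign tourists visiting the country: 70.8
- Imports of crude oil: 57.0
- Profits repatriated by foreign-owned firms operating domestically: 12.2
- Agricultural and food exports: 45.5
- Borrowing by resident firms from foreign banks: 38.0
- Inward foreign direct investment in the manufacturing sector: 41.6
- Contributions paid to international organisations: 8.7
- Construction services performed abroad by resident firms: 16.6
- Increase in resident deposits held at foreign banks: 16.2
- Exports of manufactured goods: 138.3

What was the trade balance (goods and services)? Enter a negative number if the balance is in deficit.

Goods: -57.0 + 45.5 + 138.3 - 85.6 = 41.2
Services: 70.8 - 10.1 + 16.6 - 18.8 + 22.8 = 81.3
Trade balance = 41.2 + 81.3 = 122.5
(Excluded from the trade balance — primary income: dividends received from foreign subsidiaries of resident firms 17.3, reinvested earnings on direct investment abroad 9.9, profits repatriated by foreign-owned firms operating domestically 12.2; financial account: foreign purchases of domestic corporate bonds 85.4, domestic pension funds' purchases of foreign equities 39.7, borrowing by resident firms from foreign banks 38.0, inward foreign direct investment in the manufacturing sector 41.6, increase in resident deposits held at foreign banks 16.2; capital account: capital transfers received from emigrants 4.6; secondary income: contributions paid to international organisations 8.7.)

122.5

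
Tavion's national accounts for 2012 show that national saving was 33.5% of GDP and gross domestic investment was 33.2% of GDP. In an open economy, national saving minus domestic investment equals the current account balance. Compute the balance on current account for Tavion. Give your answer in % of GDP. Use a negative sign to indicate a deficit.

S - I = CA (net lending to the rest of the world).
CA = S - I = 33.5 - 33.2 = 0.3

0.3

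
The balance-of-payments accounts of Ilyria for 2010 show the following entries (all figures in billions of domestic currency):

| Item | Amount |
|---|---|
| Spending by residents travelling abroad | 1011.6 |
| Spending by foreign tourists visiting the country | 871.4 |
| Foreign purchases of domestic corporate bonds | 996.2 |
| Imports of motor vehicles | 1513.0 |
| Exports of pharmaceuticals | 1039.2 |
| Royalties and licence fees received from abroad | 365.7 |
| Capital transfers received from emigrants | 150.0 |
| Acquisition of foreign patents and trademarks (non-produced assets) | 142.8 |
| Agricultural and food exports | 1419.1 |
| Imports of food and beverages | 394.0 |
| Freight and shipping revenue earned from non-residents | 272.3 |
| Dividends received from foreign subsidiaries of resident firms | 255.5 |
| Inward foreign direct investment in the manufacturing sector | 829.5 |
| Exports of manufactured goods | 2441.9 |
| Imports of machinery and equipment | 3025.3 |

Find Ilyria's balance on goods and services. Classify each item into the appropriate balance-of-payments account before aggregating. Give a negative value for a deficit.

Goods: -3025.3 - 394.0 + 1419.1 - 1513.0 + 2441.9 + 1039.2 = -32.1
Services: 365.7 + 871.4 + 272.3 - 1011.6 = 497.8
Trade balance = -32.1 + 497.8 = 465.7
(Excluded from the trade balance — financial account: foreign purchases of domestic corporate bonds 996.2, inward foreign direct investment in the manufacturing sector 829.5; capital account: capital transfers received from emigrants 150.0, acquisition of foreign patents and trademarks (non-produced assets) 142.8; primary income: dividends received from foreign subsidiaries of resident firms 255.5.)

465.7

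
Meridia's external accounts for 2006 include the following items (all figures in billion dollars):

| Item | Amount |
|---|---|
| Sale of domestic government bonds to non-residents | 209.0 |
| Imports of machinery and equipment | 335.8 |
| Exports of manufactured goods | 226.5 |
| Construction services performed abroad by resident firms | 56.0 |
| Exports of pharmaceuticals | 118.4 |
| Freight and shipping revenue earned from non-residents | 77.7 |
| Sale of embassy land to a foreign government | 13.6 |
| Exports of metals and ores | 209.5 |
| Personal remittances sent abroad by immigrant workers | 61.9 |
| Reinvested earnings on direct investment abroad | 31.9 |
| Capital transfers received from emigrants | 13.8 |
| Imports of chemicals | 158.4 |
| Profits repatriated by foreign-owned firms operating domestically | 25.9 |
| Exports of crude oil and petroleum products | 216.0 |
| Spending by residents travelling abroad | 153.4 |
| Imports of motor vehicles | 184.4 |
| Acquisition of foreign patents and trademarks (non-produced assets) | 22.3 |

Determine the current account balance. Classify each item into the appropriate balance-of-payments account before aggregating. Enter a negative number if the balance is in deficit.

16.2

Goods: -184.4 - 158.4 + 209.5 - 335.8 + 216.0 + 118.4 + 226.5 = 91.8
Services: -153.4 + 77.7 + 56.0 = -19.7
Primary income: -25.9 + 31.9 = 6.0
Secondary income: -61.9
Current account = 91.8 + (-19.7) + 6.0 + (-61.9) = 16.2
(Excluded from the current account — financial account: sale of domestic government bonds to non-residents 209.0; capital account: sale of embassy land to a foreign government 13.6, capital transfers received from emigrants 13.8, acquisition of foreign patents and trademarks (non-produced assets) 22.3.)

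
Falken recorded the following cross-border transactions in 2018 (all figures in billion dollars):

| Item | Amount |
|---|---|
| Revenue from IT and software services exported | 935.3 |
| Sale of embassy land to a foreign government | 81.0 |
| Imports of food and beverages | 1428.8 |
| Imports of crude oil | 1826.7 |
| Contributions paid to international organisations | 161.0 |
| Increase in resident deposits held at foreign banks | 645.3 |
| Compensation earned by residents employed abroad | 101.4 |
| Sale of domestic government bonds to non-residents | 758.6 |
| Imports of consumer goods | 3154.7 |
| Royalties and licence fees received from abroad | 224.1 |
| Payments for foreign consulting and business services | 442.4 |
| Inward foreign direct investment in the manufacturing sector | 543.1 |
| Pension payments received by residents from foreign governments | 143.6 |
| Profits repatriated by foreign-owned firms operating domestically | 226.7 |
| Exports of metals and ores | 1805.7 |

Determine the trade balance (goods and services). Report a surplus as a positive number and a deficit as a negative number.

-3887.5

Goods: 1805.7 - 3154.7 - 1428.8 - 1826.7 = -4604.5
Services: -442.4 + 935.3 + 224.1 = 717.0
Trade balance = -4604.5 + 717.0 = -3887.5
(Excluded from the trade balance — capital account: sale of embassy land to a foreign government 81.0; secondary income: contributions paid to international organisations 161.0, pension payments received by residents from foreign governments 143.6; financial account: increase in resident deposits held at foreign banks 645.3, sale of domestic government bonds to non-residents 758.6, inward foreign direct investment in the manufacturing sector 543.1; primary income: compensation earned by residents employed abroad 101.4, profits repatriated by foreign-owned firms operating domestically 226.7.)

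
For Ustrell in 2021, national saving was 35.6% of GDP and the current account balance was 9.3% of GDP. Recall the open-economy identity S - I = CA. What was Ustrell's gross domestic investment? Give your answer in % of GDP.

I = S - CA = 35.6 - 9.3 = 26.3

26.3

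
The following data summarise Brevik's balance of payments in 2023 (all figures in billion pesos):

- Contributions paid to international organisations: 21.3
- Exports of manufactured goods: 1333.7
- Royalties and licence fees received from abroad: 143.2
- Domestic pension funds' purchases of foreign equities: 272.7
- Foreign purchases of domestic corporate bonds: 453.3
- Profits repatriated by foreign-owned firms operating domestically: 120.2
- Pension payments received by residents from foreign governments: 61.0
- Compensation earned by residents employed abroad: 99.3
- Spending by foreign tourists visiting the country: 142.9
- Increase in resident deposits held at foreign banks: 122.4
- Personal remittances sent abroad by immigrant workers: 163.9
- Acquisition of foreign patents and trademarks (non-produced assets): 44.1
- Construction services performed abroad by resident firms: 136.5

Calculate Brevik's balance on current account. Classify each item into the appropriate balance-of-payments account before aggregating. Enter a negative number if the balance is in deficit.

1611.2

Goods: 1333.7
Services: 143.2 + 136.5 + 142.9 = 422.6
Primary income: 99.3 - 120.2 = -20.9
Secondary income: -163.9 - 21.3 + 61.0 = -124.2
Current account = 1333.7 + 422.6 + (-20.9) + (-124.2) = 1611.2
(Excluded from the current account — financial account: domestic pension funds' purchases of foreign equities 272.7, foreign purchases of domestic corporate bonds 453.3, increase in resident deposits held at foreign banks 122.4; capital account: acquisition of foreign patents and trademarks (non-produced assets) 44.1.)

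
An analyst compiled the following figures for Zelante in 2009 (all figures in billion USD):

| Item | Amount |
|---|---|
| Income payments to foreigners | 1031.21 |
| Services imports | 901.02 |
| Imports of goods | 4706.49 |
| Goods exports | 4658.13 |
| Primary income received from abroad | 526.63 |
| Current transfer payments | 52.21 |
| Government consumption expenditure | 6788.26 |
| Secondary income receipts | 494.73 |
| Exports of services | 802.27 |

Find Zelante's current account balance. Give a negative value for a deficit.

-209.17

Goods balance = 4658.13 - 4706.49 = -48.36
Services balance = 802.27 - 901.02 = -98.75
Trade balance (goods + services) = -48.36 + (-98.75) = -147.11
Net primary income = 526.63 - 1031.21 = -504.58
Net secondary income = 494.73 - 52.21 = 442.52
Current account = -147.11 + (-504.58) + 442.52 = -209.17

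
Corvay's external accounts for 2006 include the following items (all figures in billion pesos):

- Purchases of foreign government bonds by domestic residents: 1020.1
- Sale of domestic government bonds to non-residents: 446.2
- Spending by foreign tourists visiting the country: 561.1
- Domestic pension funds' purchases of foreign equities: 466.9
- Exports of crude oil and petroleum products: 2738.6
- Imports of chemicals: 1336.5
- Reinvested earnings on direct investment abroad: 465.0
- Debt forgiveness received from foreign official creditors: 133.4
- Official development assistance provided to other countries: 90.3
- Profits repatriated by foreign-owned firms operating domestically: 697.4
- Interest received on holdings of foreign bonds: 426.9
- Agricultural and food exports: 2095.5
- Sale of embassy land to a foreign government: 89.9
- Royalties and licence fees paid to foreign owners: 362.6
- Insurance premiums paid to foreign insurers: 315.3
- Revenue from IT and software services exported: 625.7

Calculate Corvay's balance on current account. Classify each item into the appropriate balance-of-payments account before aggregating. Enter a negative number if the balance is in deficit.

Goods: -1336.5 + 2095.5 + 2738.6 = 3497.6
Services: -315.3 - 362.6 + 561.1 + 625.7 = 508.9
Primary income: 426.9 + 465.0 - 697.4 = 194.5
Secondary income: -90.3
Current account = 3497.6 + 508.9 + 194.5 + (-90.3) = 4110.7
(Excluded from the current account — financial account: purchases of foreign government bonds by domestic residents 1020.1, sale of domestic government bonds to non-residents 446.2, domestic pension funds' purchases of foreign equities 466.9; capital account: debt forgiveness received from foreign official creditors 133.4, sale of embassy land to a foreign government 89.9.)

4110.7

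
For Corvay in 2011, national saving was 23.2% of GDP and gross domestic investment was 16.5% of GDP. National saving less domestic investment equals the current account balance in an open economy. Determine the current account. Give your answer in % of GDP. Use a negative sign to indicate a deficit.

6.7

S - I = CA (net lending to the rest of the world).
CA = S - I = 23.2 - 16.5 = 6.7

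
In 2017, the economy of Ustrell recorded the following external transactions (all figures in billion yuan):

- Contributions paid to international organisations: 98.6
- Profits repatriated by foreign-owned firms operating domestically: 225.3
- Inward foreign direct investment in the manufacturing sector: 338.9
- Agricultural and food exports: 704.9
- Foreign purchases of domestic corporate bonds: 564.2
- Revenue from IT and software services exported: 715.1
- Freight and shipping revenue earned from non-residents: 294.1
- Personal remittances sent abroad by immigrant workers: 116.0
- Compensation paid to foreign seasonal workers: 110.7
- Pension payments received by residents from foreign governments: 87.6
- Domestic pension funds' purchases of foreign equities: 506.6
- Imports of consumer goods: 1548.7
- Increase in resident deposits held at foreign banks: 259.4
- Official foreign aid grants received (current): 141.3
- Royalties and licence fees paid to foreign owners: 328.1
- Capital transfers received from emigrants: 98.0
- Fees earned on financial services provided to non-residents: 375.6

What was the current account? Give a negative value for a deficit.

Goods: 704.9 - 1548.7 = -843.8
Services: 375.6 + 294.1 + 715.1 - 328.1 = 1056.7
Primary income: -110.7 - 225.3 = -336.0
Secondary income: -116.0 + 87.6 - 98.6 + 141.3 = 14.3
Current account = (-843.8) + 1056.7 + (-336.0) + 14.3 = -108.8
(Excluded from the current account — financial account: inward foreign direct investment in the manufacturing sector 338.9, foreign purchases of domestic corporate bonds 564.2, domestic pension funds' purchases of foreign equities 506.6, increase in resident deposits held at foreign banks 259.4; capital account: capital transfers received from emigrants 98.0.)

-108.8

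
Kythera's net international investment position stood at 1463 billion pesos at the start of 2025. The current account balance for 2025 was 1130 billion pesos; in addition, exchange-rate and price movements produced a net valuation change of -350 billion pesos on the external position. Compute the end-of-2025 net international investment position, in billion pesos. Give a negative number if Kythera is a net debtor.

Change in NIIP = current account + net valuation change = 1130 + (-350) = 780
End-of-year NIIP = 1463 + 780 = 2243

2243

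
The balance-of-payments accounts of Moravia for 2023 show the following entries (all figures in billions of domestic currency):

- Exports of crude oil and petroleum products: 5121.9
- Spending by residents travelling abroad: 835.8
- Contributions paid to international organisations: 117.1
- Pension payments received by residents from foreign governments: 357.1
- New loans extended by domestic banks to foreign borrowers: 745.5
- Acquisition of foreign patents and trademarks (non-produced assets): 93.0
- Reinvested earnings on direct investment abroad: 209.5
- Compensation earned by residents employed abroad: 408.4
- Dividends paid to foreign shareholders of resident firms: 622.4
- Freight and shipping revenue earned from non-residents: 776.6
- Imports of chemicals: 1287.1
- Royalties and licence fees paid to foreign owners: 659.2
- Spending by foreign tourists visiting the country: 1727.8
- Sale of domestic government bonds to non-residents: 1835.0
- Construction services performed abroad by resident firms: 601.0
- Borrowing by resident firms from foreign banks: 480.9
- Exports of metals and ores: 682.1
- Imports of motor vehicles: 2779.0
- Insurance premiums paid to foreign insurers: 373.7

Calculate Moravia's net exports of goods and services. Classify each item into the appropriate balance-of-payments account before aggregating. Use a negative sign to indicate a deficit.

Goods: 5121.9 + 682.1 - 2779.0 - 1287.1 = 1737.9
Services: -659.2 - 373.7 - 835.8 + 1727.8 + 601.0 + 776.6 = 1236.7
Trade balance = 1737.9 + 1236.7 = 2974.6
(Excluded from the trade balance — secondary income: contributions paid to international organisations 117.1, pension payments received by residents from foreign governments 357.1; financial account: new loans extended by domestic banks to foreign borrowers 745.5, sale of domestic government bonds to non-residents 1835.0, borrowing by resident firms from foreign banks 480.9; capital account: acquisition of foreign patents and trademarks (non-produced assets) 93.0; primary income: reinvested earnings on direct investment abroad 209.5, compensation earned by residents employed abroad 408.4, dividends paid to foreign shareholders of resident firms 622.4.)

2974.6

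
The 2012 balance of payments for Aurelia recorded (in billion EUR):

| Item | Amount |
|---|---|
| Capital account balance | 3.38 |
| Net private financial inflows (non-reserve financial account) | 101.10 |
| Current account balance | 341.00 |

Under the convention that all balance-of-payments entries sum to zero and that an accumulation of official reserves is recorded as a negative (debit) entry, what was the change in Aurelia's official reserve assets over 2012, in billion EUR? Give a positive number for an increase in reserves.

Official reserve transactions balance = -(341.00 + 3.38 + 101.10) = -445.48
An accumulation of reserves is recorded as a debit (negative entry), so the change in the stock of reserves is the negative of that balance.
Change in official reserves = -(-445.48) = 445.48

445.48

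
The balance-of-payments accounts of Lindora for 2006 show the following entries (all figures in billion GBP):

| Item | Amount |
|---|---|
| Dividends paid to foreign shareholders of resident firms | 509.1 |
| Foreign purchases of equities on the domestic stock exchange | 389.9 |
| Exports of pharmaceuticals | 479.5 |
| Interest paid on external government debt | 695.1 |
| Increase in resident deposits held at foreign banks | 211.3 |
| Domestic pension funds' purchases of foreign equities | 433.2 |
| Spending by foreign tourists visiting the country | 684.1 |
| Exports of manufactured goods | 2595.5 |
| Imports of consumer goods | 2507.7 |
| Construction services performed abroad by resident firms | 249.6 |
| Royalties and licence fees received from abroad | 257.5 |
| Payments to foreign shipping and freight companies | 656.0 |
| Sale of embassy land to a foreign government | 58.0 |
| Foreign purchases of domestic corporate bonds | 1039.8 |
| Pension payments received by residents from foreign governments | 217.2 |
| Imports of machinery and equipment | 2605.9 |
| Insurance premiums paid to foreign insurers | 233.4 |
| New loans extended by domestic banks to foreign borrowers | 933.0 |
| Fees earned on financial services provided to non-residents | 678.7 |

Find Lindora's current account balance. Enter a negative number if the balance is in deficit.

-2045.1

Goods: -2507.7 - 2605.9 + 479.5 + 2595.5 = -2038.6
Services: 249.6 + 678.7 + 684.1 + 257.5 - 233.4 - 656.0 = 980.5
Primary income: -695.1 - 509.1 = -1204.2
Secondary income: 217.2
Current account = (-2038.6) + 980.5 + (-1204.2) + 217.2 = -2045.1
(Excluded from the current account — financial account: foreign purchases of equities on the domestic stock exchange 389.9, increase in resident deposits held at foreign banks 211.3, domestic pension funds' purchases of foreign equities 433.2, foreign purchases of domestic corporate bonds 1039.8, new loans extended by domestic banks to foreign borrowers 933.0; capital account: sale of embassy land to a foreign government 58.0.)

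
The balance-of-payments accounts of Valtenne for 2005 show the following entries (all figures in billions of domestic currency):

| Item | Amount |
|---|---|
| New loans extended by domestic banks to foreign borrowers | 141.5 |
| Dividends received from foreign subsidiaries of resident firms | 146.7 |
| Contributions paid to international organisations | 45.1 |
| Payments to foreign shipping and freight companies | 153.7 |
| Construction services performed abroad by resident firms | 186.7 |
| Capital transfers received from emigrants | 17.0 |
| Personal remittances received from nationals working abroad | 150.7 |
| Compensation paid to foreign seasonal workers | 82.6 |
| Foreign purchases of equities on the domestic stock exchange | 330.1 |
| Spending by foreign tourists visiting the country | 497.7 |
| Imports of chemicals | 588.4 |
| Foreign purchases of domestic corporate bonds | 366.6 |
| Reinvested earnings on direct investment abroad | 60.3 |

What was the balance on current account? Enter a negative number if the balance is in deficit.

172.3

Goods: -588.4
Services: -153.7 + 186.7 + 497.7 = 530.7
Primary income: 146.7 + 60.3 - 82.6 = 124.4
Secondary income: -45.1 + 150.7 = 105.6
Current account = (-588.4) + 530.7 + 124.4 + 105.6 = 172.3
(Excluded from the current account — financial account: new loans extended by domestic banks to foreign borrowers 141.5, foreign purchases of equities on the domestic stock exchange 330.1, foreign purchases of domestic corporate bonds 366.6; capital account: capital transfers received from emigrants 17.0.)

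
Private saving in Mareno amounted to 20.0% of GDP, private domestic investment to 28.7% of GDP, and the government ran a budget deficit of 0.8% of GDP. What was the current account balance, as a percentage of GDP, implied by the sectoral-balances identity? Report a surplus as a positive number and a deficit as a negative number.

-9.5

By the sectoral-balances identity, CA = (S_private - I) + (T - G).
Private balance = 20.0 - 28.7 = -8.7
Government balance (T - G) = -0.8
CA = -8.7 + (-0.8) = -9.5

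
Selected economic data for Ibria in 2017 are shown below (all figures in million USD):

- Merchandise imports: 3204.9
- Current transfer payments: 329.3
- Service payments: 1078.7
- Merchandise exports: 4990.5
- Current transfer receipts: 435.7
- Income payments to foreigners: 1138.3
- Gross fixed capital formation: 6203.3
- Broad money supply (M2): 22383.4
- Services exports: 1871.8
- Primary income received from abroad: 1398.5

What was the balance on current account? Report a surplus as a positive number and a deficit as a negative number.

Goods balance = 4990.5 - 3204.9 = 1785.6
Services balance = 1871.8 - 1078.7 = 793.1
Trade balance (goods + services) = 1785.6 + 793.1 = 2578.7
Net primary income = 1398.5 - 1138.3 = 260.2
Net secondary income = 435.7 - 329.3 = 106.4
Current account = 2578.7 + 260.2 + 106.4 = 2945.3

2945.3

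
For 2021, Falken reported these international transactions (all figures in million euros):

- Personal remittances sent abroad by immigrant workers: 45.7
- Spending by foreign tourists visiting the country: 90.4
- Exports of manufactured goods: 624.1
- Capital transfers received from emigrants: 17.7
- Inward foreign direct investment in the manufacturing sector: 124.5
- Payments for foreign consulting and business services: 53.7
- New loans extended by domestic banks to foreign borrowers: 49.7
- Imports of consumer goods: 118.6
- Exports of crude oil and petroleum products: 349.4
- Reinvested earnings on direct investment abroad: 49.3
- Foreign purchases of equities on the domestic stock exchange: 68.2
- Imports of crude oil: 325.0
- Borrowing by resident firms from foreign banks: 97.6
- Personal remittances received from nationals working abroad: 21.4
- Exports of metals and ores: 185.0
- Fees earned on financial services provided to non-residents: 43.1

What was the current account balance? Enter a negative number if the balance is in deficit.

819.7

Goods: 185.0 - 118.6 + 349.4 - 325.0 + 624.1 = 714.9
Services: 90.4 + 43.1 - 53.7 = 79.8
Primary income: 49.3
Secondary income: 21.4 - 45.7 = -24.3
Current account = 714.9 + 79.8 + 49.3 + (-24.3) = 819.7
(Excluded from the current account — capital account: capital transfers received from emigrants 17.7; financial account: inward foreign direct investment in the manufacturing sector 124.5, new loans extended by domestic banks to foreign borrowers 49.7, foreign purchases of equities on the domestic stock exchange 68.2, borrowing by resident firms from foreign banks 97.6.)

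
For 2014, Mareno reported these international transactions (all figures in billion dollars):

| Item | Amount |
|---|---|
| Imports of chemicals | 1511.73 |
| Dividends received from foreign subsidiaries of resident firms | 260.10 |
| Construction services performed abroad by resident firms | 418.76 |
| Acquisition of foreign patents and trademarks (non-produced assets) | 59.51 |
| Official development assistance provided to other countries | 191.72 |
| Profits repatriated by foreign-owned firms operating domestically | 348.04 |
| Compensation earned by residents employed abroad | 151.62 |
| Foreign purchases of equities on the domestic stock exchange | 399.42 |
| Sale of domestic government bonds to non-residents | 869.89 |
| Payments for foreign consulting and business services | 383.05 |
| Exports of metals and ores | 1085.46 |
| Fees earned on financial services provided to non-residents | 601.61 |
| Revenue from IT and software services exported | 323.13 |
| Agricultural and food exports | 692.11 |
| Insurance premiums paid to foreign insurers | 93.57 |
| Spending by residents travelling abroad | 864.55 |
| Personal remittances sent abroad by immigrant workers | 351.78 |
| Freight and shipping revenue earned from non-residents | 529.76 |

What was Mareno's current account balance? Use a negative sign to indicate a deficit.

318.11

Goods: 1085.46 + 692.11 - 1511.73 = 265.84
Services: -864.55 + 529.76 + 418.76 - 383.05 - 93.57 + 323.13 + 601.61 = 532.09
Primary income: -348.04 + 151.62 + 260.10 = 63.68
Secondary income: -191.72 - 351.78 = -543.50
Current account = 265.84 + 532.09 + 63.68 + (-543.50) = 318.11
(Excluded from the current account — capital account: acquisition of foreign patents and trademarks (non-produced assets) 59.51; financial account: foreign purchases of equities on the domestic stock exchange 399.42, sale of domestic government bonds to non-residents 869.89.)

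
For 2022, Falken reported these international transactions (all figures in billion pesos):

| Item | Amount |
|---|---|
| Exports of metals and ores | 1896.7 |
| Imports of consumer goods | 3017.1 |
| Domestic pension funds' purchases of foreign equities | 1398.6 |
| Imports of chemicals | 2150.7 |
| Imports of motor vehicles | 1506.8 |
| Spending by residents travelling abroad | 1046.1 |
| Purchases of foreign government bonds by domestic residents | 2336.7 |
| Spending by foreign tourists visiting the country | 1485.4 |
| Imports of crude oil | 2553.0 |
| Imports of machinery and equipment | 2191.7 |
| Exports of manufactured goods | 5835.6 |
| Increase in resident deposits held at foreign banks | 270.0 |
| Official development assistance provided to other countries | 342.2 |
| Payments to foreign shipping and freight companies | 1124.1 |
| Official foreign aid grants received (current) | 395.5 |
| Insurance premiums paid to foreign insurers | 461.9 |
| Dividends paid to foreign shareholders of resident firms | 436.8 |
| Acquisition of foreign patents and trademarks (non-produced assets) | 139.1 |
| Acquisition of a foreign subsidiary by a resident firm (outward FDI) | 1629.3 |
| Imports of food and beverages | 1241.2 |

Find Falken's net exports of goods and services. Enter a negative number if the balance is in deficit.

Goods: -1241.2 + 1896.7 + 5835.6 - 2191.7 - 1506.8 - 2150.7 - 3017.1 - 2553.0 = -4928.2
Services: -1124.1 - 461.9 - 1046.1 + 1485.4 = -1146.7
Trade balance = -4928.2 + (-1146.7) = -6074.9
(Excluded from the trade balance — financial account: domestic pension funds' purchases of foreign equities 1398.6, purchases of foreign government bonds by domestic residents 2336.7, increase in resident deposits held at foreign banks 270.0, acquisition of a foreign subsidiary by a resident firm (outward FDI) 1629.3; secondary income: official development assistance provided to other countries 342.2, official foreign aid grants received (current) 395.5; primary income: dividends paid to foreign shareholders of resident firms 436.8; capital account: acquisition of foreign patents and trademarks (non-produced assets) 139.1.)

-6074.9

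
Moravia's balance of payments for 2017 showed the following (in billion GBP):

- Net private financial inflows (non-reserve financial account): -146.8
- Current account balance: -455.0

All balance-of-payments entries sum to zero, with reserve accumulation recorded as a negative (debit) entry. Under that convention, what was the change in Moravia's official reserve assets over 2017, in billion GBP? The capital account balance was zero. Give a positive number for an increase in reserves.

-601.8

Official reserve transactions balance = -((-455.0) + (-146.8)) = 601.8
An accumulation of reserves is recorded as a debit (negative entry), so the change in the stock of reserves is the negative of that balance.
Change in official reserves = -(601.8) = -601.8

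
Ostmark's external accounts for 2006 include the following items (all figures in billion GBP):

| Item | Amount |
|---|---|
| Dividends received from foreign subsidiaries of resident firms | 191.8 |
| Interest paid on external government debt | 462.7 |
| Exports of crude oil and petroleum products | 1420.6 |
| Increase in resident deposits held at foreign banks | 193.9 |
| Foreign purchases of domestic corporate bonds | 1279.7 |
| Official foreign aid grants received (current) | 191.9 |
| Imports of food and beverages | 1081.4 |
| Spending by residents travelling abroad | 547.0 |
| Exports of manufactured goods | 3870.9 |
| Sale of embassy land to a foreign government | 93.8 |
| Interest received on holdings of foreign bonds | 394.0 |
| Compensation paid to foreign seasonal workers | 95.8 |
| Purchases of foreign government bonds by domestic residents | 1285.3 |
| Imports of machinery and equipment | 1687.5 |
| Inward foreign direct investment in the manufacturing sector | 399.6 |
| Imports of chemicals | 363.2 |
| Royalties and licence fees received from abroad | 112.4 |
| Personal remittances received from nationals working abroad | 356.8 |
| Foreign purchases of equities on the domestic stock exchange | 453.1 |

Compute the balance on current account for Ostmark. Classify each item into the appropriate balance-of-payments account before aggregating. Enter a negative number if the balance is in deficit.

Goods: -1081.4 - 1687.5 - 363.2 + 3870.9 + 1420.6 = 2159.4
Services: -547.0 + 112.4 = -434.6
Primary income: 394.0 - 462.7 + 191.8 - 95.8 = 27.3
Secondary income: 356.8 + 191.9 = 548.7
Current account = 2159.4 + (-434.6) + 27.3 + 548.7 = 2300.8
(Excluded from the current account — financial account: increase in resident deposits held at foreign banks 193.9, foreign purchases of domestic corporate bonds 1279.7, purchases of foreign government bonds by domestic residents 1285.3, inward foreign direct investment in the manufacturing sector 399.6, foreign purchases of equities on the domestic stock exchange 453.1; capital account: sale of embassy land to a foreign government 93.8.)

2300.8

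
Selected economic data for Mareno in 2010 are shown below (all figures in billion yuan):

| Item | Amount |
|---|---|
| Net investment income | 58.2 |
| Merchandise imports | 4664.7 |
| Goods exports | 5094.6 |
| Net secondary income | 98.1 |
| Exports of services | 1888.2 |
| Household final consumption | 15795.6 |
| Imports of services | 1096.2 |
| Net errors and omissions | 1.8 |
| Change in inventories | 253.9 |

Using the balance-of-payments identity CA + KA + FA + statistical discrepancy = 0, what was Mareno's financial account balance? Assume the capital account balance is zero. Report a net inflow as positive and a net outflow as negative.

-1380.0

Goods balance = 5094.6 - 4664.7 = 429.9
Services balance = 1888.2 - 1096.2 = 792.0
Trade balance (goods + services) = 429.9 + 792.0 = 1221.9
Net primary income = 58.2
Net secondary income = 98.1
Current account = 1221.9 + 58.2 + 98.1 = 1378.2
Financial account = -(1378.2 + 1.8) = -1380.0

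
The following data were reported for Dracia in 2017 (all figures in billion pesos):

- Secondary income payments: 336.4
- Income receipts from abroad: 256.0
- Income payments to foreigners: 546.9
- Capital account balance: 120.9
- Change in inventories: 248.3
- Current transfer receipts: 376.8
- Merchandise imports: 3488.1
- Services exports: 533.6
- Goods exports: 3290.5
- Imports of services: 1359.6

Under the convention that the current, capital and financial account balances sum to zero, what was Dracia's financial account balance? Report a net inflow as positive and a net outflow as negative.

1153.2

Goods balance = 3290.5 - 3488.1 = -197.6
Services balance = 533.6 - 1359.6 = -826.0
Trade balance (goods + services) = -197.6 + (-826.0) = -1023.6
Net primary income = 256.0 - 546.9 = -290.9
Net secondary income = 376.8 - 336.4 = 40.4
Current account = -1023.6 + (-290.9) + 40.4 = -1274.1
Financial account = -(-1274.1 + 120.9) = 1153.2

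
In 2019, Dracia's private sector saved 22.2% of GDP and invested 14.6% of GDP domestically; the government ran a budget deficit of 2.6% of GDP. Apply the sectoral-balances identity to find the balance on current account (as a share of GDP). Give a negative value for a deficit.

5.0

By the sectoral-balances identity, CA = (S_private - I) + (T - G).
Private balance = 22.2 - 14.6 = 7.6
Government balance (T - G) = -2.6
CA = 7.6 + (-2.6) = 5.0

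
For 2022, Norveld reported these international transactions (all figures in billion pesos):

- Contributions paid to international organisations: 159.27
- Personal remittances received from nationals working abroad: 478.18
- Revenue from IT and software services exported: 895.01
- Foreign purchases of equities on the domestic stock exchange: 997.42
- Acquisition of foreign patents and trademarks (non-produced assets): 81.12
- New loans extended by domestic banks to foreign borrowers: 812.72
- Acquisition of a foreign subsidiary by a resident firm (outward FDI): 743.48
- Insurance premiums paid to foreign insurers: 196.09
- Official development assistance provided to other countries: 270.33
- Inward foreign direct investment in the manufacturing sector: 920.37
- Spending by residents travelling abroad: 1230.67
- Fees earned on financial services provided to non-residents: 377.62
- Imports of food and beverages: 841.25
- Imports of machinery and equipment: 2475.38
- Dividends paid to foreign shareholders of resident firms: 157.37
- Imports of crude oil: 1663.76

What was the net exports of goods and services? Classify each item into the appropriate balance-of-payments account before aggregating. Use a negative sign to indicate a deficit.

Goods: -2475.38 - 1663.76 - 841.25 = -4980.39
Services: 895.01 - 1230.67 - 196.09 + 377.62 = -154.13
Trade balance = -4980.39 + (-154.13) = -5134.52
(Excluded from the trade balance — secondary income: contributions paid to international organisations 159.27, personal remittances received from nationals working abroad 478.18, official development assistance provided to other countries 270.33; financial account: foreign purchases of equities on the domestic stock exchange 997.42, new loans extended by domestic banks to foreign borrowers 812.72, acquisition of a foreign subsidiary by a resident firm (outward FDI) 743.48, inward foreign direct investment in the manufacturing sector 920.37; capital account: acquisition of foreign patents and trademarks (non-produced assets) 81.12; primary income: dividends paid to foreign shareholders of resident firms 157.37.)

-5134.52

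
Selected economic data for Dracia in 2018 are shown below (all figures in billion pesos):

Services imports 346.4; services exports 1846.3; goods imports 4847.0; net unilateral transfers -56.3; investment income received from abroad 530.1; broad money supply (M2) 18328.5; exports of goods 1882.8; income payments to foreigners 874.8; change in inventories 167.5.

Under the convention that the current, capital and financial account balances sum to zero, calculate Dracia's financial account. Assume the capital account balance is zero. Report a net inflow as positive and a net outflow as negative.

1865.3

Goods balance = 1882.8 - 4847.0 = -2964.2
Services balance = 1846.3 - 346.4 = 1499.9
Trade balance (goods + services) = -2964.2 + 1499.9 = -1464.3
Net primary income = 530.1 - 874.8 = -344.7
Net secondary income = -56.3
Current account = -1464.3 + (-344.7) + (-56.3) = -1865.3
Financial account = -(-1865.3) = 1865.3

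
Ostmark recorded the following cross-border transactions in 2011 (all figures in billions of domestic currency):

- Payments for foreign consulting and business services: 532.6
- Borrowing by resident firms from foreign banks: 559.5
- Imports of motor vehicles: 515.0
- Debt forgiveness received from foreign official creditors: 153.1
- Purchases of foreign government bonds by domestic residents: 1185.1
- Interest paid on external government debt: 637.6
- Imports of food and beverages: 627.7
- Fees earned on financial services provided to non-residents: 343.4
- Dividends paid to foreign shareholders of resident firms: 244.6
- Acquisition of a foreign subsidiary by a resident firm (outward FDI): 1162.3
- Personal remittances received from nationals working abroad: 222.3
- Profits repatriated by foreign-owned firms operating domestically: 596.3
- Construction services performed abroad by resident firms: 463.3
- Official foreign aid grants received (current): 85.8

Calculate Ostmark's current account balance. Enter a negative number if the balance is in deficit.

-2039.0

Goods: -515.0 - 627.7 = -1142.7
Services: 343.4 - 532.6 + 463.3 = 274.1
Primary income: -244.6 - 596.3 - 637.6 = -1478.5
Secondary income: 222.3 + 85.8 = 308.1
Current account = (-1142.7) + 274.1 + (-1478.5) + 308.1 = -2039.0
(Excluded from the current account — financial account: borrowing by resident firms from foreign banks 559.5, purchases of foreign government bonds by domestic residents 1185.1, acquisition of a foreign subsidiary by a resident firm (outward FDI) 1162.3; capital account: debt forgiveness received from foreign official creditors 153.1.)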